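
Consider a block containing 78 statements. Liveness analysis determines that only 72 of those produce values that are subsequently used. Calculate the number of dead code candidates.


Dead code = total statements - live definitions
= 78 - 72 = 6

6


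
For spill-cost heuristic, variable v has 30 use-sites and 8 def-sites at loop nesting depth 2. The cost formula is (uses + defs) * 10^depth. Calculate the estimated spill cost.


uses + defs = 30 + 8 = 38
10^2 = 100
Spill cost = 38 * 100 = 3800

3800


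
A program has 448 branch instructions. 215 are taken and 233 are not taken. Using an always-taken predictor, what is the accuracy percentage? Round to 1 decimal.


Predictor: always-taken
Correct predictions = 215
Accuracy = 215 / 448 * 100 = 48.0%

48.0


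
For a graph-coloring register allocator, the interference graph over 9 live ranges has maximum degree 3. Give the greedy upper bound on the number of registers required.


Greedy coloring never needs more than (max_degree + 1) colors: when coloring a vertex, at most max_degree neighbors are already colored.
Upper bound = 3 + 1 = 4

4


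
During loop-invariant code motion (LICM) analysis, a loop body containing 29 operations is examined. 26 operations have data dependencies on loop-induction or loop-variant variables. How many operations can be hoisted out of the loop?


Invariant candidates = total - loop-dependent
= 29 - 26 = 3

3


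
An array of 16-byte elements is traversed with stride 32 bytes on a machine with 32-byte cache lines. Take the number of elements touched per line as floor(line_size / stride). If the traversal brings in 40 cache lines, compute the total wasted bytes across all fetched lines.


Elements per line = floor(32 / 32) = 1
Bytes used per line = 1 * 16 = 16
Wasted per line = 32 - 16 = 16
Total wasted = 16 * 40 = 640

640


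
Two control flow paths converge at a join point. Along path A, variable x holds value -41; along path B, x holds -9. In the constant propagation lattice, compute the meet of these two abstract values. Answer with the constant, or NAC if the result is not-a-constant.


Meet operation: if both paths give the same constant, result is that constant; if they differ, result is NAC (not-a-constant).
Path A: -41, Path B: -9 -> differ
Result: not-a-constant -> NAC

NAC


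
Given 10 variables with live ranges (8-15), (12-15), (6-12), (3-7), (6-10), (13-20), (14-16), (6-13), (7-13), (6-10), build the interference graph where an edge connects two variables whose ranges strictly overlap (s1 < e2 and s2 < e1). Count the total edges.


Check all pairs for overlapping intervals.
Two intervals (s1,e1) and (s2,e2) overlap if s1 < e2 and s2 < e1.
v0 (8-15) vs v1..v9: overlaps v1, v2, v4, v5, v6, v7, v8, v9 -> 8
v1 (12-15) vs v2..v9: overlaps v5, v6, v7, v8 -> 4
v2 (6-12) vs v3..v9: overlaps v3, v4, v7, v8, v9 -> 5
v3 (3-7) vs v4..v9: overlaps v4, v7, v9 -> 3
v4 (6-10) vs v5..v9: overlaps v7, v8, v9 -> 3
v5 (13-20) vs v6..v9: overlaps v6 -> 1
v6 (14-16) vs v7..v9: overlaps none -> 0
v7 (6-13) vs v8..v9: overlaps v8, v9 -> 2
v8 (7-13) vs v9: overlaps v9 -> 1
Total overlapping pairs = 8 + 4 + 5 + 3 + 3 + 1 + 0 + 2 + 1 = 27

27


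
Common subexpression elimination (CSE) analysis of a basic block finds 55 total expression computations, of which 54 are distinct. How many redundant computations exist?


CSE count = total expressions - unique expressions
= 55 - 54 = 1

1


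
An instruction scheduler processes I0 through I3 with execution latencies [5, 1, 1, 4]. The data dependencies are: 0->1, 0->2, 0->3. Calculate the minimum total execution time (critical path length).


Compute longest path through dependency graph: dist(Ik) = max over predecessors of dist + latency(Ik).
dist(I0) = latency 5 = 5
dist(I1) = dist(I0) + 1 = 5 + 1 = 6
dist(I2) = dist(I0) + 1 = 5 + 1 = 6
dist(I3) = dist(I0) + 4 = 5 + 4 = 9
Critical path = max dist = 9

9


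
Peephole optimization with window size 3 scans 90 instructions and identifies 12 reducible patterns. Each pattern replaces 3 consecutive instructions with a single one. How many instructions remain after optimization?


Each match removes 2 instructions.
Total removed = 12 * 2 = 24
Remaining = 90 - 24 = 66

66


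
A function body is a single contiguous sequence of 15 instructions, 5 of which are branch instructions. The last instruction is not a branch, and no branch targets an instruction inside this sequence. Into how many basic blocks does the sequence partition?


With no in-sequence branch targets, the leaders are the first instruction plus the instruction after each branch.
Number of basic blocks = branches + 1
= 5 + 1 = 6

6


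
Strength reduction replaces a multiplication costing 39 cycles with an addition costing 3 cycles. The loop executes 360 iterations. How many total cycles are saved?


Per-iteration saving = 39 - 3 = 36
Total saved = 360 * 36 = 12960

12960


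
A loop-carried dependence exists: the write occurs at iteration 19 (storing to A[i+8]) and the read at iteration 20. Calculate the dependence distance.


Distance = read iteration - write iteration
= 20 - 19 = 1

1


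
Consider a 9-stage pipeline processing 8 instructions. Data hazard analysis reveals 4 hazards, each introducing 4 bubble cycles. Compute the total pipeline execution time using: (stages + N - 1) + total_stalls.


Base cycles = 9 + 8 - 1 = 16
Total stalls = 4 * 4 = 16
Total = 16 + 16 = 32

32


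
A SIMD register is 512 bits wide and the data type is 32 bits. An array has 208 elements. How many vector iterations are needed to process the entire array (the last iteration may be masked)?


Width = 512 / 32 = 16 elements per vector op
Iterations = ceil(208 / 16) = 13

13


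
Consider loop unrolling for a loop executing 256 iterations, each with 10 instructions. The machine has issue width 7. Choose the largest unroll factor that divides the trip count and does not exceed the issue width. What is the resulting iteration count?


Largest divisor of 256 <= 7 is 4
New iterations = 256 / 4 = 64

64


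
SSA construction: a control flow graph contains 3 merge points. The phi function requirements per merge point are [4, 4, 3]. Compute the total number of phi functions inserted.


Total phi functions = sum of phi functions at each join node
= 4 + 4 + 3 = 11

11


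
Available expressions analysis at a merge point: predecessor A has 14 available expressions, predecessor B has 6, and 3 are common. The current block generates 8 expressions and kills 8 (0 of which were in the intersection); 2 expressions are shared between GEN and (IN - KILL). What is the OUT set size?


IN = intersection of predecessors = 3
IN - KILL = 3 - 0 = 3
|OUT| = |GEN| + |IN - KILL| - |GEN ∩ (IN - KILL)| = 8 + 3 - 2 = 9

9


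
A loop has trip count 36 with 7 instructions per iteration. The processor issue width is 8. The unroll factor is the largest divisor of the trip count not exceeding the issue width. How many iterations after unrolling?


Largest divisor of 36 <= 8 is 6
New iterations = 36 / 6 = 6

6


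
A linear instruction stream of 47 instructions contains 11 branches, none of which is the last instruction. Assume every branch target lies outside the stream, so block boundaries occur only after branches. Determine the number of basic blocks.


With no in-sequence branch targets, the leaders are the first instruction plus the instruction after each branch.
Number of basic blocks = branches + 1
= 11 + 1 = 12

12


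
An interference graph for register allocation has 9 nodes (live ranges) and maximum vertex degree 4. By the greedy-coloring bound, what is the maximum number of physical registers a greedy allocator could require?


Greedy coloring never needs more than (max_degree + 1) colors: when coloring a vertex, at most max_degree neighbors are already colored.
Upper bound = 4 + 1 = 5

5


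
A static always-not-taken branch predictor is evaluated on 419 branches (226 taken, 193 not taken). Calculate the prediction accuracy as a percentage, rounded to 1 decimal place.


Predictor: always-not-taken
Correct predictions = 193
Accuracy = 193 / 419 * 100 = 46.1%

46.1


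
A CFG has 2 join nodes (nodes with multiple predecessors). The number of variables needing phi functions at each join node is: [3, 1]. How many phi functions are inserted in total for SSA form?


Total phi functions = sum of phi functions at each join node
= 3 + 1 = 4

4


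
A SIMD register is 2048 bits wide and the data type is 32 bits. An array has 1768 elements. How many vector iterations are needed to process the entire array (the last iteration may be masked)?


Width = 2048 / 32 = 64 elements per vector op
Iterations = ceil(1768 / 64) = 28

28


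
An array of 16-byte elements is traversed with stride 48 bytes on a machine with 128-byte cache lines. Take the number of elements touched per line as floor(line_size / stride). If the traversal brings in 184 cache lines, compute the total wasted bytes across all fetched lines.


Elements per line = floor(128 / 48) = 2
Bytes used per line = 2 * 16 = 32
Wasted per line = 128 - 32 = 96
Total wasted = 96 * 184 = 17664

17664


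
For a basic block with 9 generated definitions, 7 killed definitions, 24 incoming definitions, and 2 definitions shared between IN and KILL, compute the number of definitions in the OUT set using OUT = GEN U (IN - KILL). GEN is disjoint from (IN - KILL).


IN - KILL: 24 - 2 = 22 surviving definitions
OUT = GEN + surviving = 9 + 22 = 31

31


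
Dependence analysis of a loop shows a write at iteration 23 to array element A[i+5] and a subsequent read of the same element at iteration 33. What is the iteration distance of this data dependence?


Distance = read iteration - write iteration
= 33 - 23 = 10

10


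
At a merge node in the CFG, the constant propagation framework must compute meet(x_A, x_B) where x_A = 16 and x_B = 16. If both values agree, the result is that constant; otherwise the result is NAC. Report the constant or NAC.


Meet operation: if both paths give the same constant, result is that constant; if they differ, result is NAC (not-a-constant).
Path A: 16, Path B: 16 -> equal
Result: constant -> 16

16


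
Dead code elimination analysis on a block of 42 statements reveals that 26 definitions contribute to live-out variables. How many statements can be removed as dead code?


Dead code = total statements - live definitions
= 42 - 26 = 16

16


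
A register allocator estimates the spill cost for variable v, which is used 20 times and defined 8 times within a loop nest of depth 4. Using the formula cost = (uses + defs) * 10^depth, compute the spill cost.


uses + defs = 20 + 8 = 28
10^4 = 10000
Spill cost = 28 * 10000 = 280000

280000


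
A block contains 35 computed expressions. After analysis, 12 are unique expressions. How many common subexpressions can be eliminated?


CSE count = total expressions - unique expressions
= 35 - 12 = 23

23


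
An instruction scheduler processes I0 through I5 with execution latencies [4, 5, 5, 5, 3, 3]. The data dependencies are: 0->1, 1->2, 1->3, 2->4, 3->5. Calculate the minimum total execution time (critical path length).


Compute longest path through dependency graph: dist(Ik) = max over predecessors of dist + latency(Ik).
dist(I0) = latency 4 = 4
dist(I1) = dist(I0) + 5 = 4 + 5 = 9
dist(I2) = dist(I1) + 5 = 9 + 5 = 14
dist(I3) = dist(I1) + 5 = 9 + 5 = 14
dist(I4) = dist(I2) + 3 = 14 + 3 = 17
dist(I5) = dist(I3) + 3 = 14 + 3 = 17
Critical path = max dist = 17

17


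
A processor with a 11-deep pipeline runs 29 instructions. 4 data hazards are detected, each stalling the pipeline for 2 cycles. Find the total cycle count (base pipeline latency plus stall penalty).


Base cycles = 11 + 29 - 1 = 39
Total stalls = 4 * 2 = 8
Total = 39 + 8 = 47

47


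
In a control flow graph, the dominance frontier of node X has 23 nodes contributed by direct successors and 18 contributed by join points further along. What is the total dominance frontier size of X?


DF(X) = direct successor contributions + join point contributions
= 23 + 18 = 41

41


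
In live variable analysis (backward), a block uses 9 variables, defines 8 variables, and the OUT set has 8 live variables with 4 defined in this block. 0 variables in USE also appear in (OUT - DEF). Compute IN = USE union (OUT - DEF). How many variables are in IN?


OUT - DEF: 8 - 4 = 4
|IN| = |USE| + |OUT - DEF| - |USE ∩ (OUT - DEF)| = 9 + 4 - 0 = 13

13


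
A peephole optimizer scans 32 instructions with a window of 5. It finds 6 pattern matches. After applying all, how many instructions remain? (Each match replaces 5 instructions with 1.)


Each match removes 4 instructions.
Total removed = 6 * 4 = 24
Remaining = 32 - 24 = 8

8


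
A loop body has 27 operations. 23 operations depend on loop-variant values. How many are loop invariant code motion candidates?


Invariant candidates = total - loop-dependent
= 27 - 23 = 4

4


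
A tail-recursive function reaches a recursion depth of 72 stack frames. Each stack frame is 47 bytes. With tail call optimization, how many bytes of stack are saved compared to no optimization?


Without TCO: 72 * 47 = 3384 bytes
With TCO: reuse 1 frame = 47 bytes
Savings = 3384 - 47 = 3337

3337


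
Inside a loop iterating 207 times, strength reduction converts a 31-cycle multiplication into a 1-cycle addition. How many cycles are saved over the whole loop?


Per-iteration saving = 31 - 1 = 30
Total saved = 207 * 30 = 6210

6210


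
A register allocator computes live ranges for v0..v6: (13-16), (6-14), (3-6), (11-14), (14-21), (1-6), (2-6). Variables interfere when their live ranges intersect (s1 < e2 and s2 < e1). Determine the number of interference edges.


Check all pairs for overlapping intervals.
Two intervals (s1,e1) and (s2,e2) overlap if s1 < e2 and s2 < e1.
v0 (13-16) vs v1..v6: overlaps v1, v3, v4 -> 3
v1 (6-14) vs v2..v6: overlaps v3 -> 1
v2 (3-6) vs v3..v6: overlaps v5, v6 -> 2
v3 (11-14) vs v4..v6: overlaps none -> 0
v4 (14-21) vs v5..v6: overlaps none -> 0
v5 (1-6) vs v6: overlaps v6 -> 1
Total overlapping pairs = 3 + 1 + 2 + 0 + 0 + 1 = 7

7


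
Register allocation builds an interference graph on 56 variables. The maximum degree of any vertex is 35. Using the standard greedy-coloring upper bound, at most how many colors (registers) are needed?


Greedy coloring never needs more than (max_degree + 1) colors: when coloring a vertex, at most max_degree neighbors are already colored.
Upper bound = 35 + 1 = 36

36


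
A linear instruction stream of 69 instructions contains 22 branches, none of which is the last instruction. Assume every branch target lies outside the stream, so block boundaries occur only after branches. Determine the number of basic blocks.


With no in-sequence branch targets, the leaders are the first instruction plus the instruction after each branch.
Number of basic blocks = branches + 1
= 22 + 1 = 23

23


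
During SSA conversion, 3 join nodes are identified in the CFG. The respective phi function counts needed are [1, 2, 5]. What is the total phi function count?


Total phi functions = sum of phi functions at each join node
= 1 + 2 + 5 = 8

8


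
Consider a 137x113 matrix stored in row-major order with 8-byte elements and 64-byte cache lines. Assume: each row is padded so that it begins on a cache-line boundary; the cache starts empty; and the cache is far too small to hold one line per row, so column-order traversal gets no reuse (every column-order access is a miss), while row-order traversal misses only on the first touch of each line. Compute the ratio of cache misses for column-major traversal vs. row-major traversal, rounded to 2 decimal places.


Each row occupies 113 * 8 = 904 bytes and starts on a line boundary, so it spans ceil(904 / 64) = 15 cache lines.
Row-major traversal misses (one per line touched): 137 * ceil(113 * 8 / 64) = 2055
Column-major traversal misses (no reuse, every access misses): 137 * 113 = 15481
Ratio = 15481 / 2055 = 7.53

7.53


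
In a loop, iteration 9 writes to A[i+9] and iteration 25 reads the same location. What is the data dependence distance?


Distance = read iteration - write iteration
= 25 - 9 = 16

16


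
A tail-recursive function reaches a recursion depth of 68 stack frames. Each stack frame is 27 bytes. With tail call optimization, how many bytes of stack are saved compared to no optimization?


Without TCO: 68 * 27 = 1836 bytes
With TCO: reuse 1 frame = 27 bytes
Savings = 1836 - 27 = 1809

1809


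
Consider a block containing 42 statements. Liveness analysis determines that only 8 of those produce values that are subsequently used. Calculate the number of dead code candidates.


Dead code = total statements - live definitions
= 42 - 8 = 34

34


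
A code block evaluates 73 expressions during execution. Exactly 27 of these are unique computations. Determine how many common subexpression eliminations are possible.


CSE count = total expressions - unique expressions
= 73 - 27 = 46

46


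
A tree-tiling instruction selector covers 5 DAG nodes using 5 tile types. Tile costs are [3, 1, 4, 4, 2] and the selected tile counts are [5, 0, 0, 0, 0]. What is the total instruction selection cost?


Total cost = sum(count_i * cost_i)
= 5*3 + 0*1 + 0*4 + 0*4 + 0*2
= 15

15


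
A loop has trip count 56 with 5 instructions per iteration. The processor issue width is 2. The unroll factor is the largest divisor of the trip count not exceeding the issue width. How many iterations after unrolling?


Largest divisor of 56 <= 2 is 2
New iterations = 56 / 2 = 28

28


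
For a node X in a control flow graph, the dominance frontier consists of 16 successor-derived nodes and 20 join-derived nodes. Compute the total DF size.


DF(X) = direct successor contributions + join point contributions
= 16 + 20 = 36

36


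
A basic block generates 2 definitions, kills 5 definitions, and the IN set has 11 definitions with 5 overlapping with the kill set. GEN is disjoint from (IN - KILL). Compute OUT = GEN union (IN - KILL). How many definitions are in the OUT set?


IN - KILL: 11 - 5 = 6 surviving definitions
OUT = GEN + surviving = 2 + 6 = 8

8


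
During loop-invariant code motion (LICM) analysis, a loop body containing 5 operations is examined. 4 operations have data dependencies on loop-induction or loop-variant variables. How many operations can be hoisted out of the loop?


Invariant candidates = total - loop-dependent
= 5 - 4 = 1

1


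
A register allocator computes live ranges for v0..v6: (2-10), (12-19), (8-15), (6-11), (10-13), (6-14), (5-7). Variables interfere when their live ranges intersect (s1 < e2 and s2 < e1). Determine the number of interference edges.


Check all pairs for overlapping intervals.
Two intervals (s1,e1) and (s2,e2) overlap if s1 < e2 and s2 < e1.
v0 (2-10) vs v1..v6: overlaps v2, v3, v5, v6 -> 4
v1 (12-19) vs v2..v6: overlaps v2, v4, v5 -> 3
v2 (8-15) vs v3..v6: overlaps v3, v4, v5 -> 3
v3 (6-11) vs v4..v6: overlaps v4, v5, v6 -> 3
v4 (10-13) vs v5..v6: overlaps v5 -> 1
v5 (6-14) vs v6: overlaps v6 -> 1
Total overlapping pairs = 4 + 3 + 3 + 3 + 1 + 1 = 15

15


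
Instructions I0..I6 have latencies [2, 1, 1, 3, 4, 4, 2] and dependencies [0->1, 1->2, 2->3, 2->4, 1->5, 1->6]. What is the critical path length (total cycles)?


Compute longest path through dependency graph: dist(Ik) = max over predecessors of dist + latency(Ik).
dist(I0) = latency 2 = 2
dist(I1) = dist(I0) + 1 = 2 + 1 = 3
dist(I2) = dist(I1) + 1 = 3 + 1 = 4
dist(I3) = dist(I2) + 3 = 4 + 3 = 7
dist(I4) = dist(I2) + 4 = 4 + 4 = 8
dist(I5) = dist(I1) + 4 = 3 + 4 = 7
dist(I6) = dist(I1) + 2 = 3 + 2 = 5
Critical path = max dist = 8

8


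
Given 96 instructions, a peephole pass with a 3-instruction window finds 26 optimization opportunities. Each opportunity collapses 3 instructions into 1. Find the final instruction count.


Each match removes 2 instructions.
Total removed = 26 * 2 = 52
Remaining = 96 - 52 = 44

44


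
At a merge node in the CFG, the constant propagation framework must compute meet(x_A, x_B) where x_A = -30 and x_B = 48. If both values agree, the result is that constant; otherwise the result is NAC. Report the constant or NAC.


Meet operation: if both paths give the same constant, result is that constant; if they differ, result is NAC (not-a-constant).
Path A: -30, Path B: 48 -> differ
Result: not-a-constant -> NAC

NAC


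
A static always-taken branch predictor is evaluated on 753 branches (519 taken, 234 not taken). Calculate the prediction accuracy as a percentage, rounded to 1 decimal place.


Predictor: always-taken
Correct predictions = 519
Accuracy = 519 / 753 * 100 = 68.9%

68.9


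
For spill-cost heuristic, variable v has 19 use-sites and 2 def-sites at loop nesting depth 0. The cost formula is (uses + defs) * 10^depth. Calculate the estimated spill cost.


uses + defs = 19 + 2 = 21
10^0 = 1
Spill cost = 21 * 1 = 21

21


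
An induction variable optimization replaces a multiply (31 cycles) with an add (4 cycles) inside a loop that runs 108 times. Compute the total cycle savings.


Per-iteration saving = 31 - 4 = 27
Total saved = 108 * 27 = 2916

2916


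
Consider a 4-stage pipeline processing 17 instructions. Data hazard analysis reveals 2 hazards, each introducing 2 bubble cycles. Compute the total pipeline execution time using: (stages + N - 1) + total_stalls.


Base cycles = 4 + 17 - 1 = 20
Total stalls = 2 * 2 = 4
Total = 20 + 4 = 24

24


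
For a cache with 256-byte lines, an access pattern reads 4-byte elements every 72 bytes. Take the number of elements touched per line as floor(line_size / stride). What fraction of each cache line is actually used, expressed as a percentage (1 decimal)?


Elements per cache line = floor(256 / 72) = 3
Bytes used = 3 * 4 = 12
Utilization = 12 / 256 * 100 = 4.7%

4.7


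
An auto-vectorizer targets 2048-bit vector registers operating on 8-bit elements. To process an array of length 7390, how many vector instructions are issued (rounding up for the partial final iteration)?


Width = 2048 / 8 = 256 elements per vector op
Iterations = ceil(7390 / 256) = 29

29


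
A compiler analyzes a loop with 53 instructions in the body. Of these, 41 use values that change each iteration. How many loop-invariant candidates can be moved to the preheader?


Invariant candidates = total - loop-dependent
= 53 - 41 = 12

12


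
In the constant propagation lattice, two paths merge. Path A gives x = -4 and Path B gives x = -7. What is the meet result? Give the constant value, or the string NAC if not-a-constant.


Meet operation: if both paths give the same constant, result is that constant; if they differ, result is NAC (not-a-constant).
Path A: -4, Path B: -7 -> differ
Result: not-a-constant -> NAC

NAC


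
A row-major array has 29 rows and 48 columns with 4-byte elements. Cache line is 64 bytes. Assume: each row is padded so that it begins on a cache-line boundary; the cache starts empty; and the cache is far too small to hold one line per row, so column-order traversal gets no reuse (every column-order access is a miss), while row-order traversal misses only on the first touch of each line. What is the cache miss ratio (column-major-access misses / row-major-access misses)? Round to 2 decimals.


Each row occupies 48 * 4 = 192 bytes and starts on a line boundary, so it spans ceil(192 / 64) = 3 cache lines.
Row-major traversal misses (one per line touched): 29 * ceil(48 * 4 / 64) = 87
Column-major traversal misses (no reuse, every access misses): 29 * 48 = 1392
Ratio = 1392 / 87 = 16.0

16.0


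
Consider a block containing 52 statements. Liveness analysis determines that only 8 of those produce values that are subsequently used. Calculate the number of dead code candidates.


Dead code = total statements - live definitions
= 52 - 8 = 44

44


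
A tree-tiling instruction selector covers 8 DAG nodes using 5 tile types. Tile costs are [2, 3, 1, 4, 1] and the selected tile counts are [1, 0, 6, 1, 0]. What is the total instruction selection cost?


Total cost = sum(count_i * cost_i)
= 1*2 + 0*3 + 6*1 + 1*4 + 0*1
= 12

12


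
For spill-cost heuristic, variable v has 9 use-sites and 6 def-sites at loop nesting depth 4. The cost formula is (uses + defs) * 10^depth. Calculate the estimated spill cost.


uses + defs = 9 + 6 = 15
10^4 = 10000
Spill cost = 15 * 10000 = 150000

150000


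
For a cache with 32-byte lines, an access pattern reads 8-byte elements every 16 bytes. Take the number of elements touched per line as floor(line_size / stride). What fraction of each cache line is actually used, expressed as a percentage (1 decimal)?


Elements per cache line = floor(32 / 16) = 2
Bytes used = 2 * 8 = 16
Utilization = 16 / 32 * 100 = 50.0%

50.0


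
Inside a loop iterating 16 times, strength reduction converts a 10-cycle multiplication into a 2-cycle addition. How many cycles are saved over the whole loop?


Per-iteration saving = 10 - 2 = 8
Total saved = 16 * 8 = 128

128


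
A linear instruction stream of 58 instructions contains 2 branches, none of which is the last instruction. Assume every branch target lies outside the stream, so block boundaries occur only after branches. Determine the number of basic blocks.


With no in-sequence branch targets, the leaders are the first instruction plus the instruction after each branch.
Number of basic blocks = branches + 1
= 2 + 1 = 3

3


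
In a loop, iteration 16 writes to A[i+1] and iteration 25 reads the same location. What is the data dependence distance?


Distance = read iteration - write iteration
= 25 - 16 = 9

9


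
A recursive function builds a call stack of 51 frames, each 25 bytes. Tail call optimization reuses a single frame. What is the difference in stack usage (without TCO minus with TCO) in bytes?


Without TCO: 51 * 25 = 1275 bytes
With TCO: reuse 1 frame = 25 bytes
Savings = 1275 - 25 = 1250

1250


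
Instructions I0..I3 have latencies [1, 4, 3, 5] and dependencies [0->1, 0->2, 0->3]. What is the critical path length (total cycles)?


Compute longest path through dependency graph: dist(Ik) = max over predecessors of dist + latency(Ik).
dist(I0) = latency 1 = 1
dist(I1) = dist(I0) + 4 = 1 + 4 = 5
dist(I2) = dist(I0) + 3 = 1 + 3 = 4
dist(I3) = dist(I0) + 5 = 1 + 5 = 6
Critical path = max dist = 6

6


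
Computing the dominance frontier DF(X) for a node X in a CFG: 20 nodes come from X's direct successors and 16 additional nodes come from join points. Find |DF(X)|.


DF(X) = direct successor contributions + join point contributions
= 20 + 16 = 36

36


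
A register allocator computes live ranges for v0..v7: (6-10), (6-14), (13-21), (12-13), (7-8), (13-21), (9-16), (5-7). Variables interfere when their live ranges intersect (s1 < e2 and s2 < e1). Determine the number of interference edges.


Check all pairs for overlapping intervals.
Two intervals (s1,e1) and (s2,e2) overlap if s1 < e2 and s2 < e1.
v0 (6-10) vs v1..v7: overlaps v1, v4, v6, v7 -> 4
v1 (6-14) vs v2..v7: overlaps v2, v3, v4, v5, v6, v7 -> 6
v2 (13-21) vs v3..v7: overlaps v5, v6 -> 2
v3 (12-13) vs v4..v7: overlaps v6 -> 1
v4 (7-8) vs v5..v7: overlaps none -> 0
v5 (13-21) vs v6..v7: overlaps v6 -> 1
v6 (9-16) vs v7: overlaps none -> 0
Total overlapping pairs = 4 + 6 + 2 + 1 + 0 + 1 + 0 = 14

14


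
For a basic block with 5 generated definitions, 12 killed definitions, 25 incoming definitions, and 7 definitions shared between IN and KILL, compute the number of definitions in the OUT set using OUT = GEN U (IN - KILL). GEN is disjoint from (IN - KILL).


IN - KILL: 25 - 7 = 18 surviving definitions
OUT = GEN + surviving = 5 + 18 = 23

23


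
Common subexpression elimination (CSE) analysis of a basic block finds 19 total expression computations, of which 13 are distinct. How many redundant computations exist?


CSE count = total expressions - unique expressions
= 19 - 13 = 6

6


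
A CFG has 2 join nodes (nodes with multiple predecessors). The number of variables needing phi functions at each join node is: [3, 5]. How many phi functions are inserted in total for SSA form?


Total phi functions = sum of phi functions at each join node
= 3 + 5 = 8

8


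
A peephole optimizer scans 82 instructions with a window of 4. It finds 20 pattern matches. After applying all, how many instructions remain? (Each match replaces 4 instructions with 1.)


Each match removes 3 instructions.
Total removed = 20 * 3 = 60
Remaining = 82 - 60 = 22

22


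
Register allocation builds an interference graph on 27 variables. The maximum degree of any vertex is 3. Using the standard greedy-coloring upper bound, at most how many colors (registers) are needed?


Greedy coloring never needs more than (max_degree + 1) colors: when coloring a vertex, at most max_degree neighbors are already colored.
Upper bound = 3 + 1 = 4

4


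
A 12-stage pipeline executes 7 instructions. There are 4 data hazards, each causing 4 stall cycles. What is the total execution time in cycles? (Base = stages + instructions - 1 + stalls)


Base cycles = 12 + 7 - 1 = 18
Total stalls = 4 * 4 = 16
Total = 18 + 16 = 34

34


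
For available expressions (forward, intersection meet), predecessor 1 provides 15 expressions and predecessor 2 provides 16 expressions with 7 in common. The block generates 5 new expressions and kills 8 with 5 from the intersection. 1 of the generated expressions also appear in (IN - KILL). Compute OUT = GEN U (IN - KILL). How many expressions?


IN = intersection of predecessors = 7
IN - KILL = 7 - 5 = 2
|OUT| = |GEN| + |IN - KILL| - |GEN ∩ (IN - KILL)| = 5 + 2 - 1 = 6

6


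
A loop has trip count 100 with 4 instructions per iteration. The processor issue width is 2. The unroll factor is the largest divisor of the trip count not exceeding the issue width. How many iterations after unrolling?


Largest divisor of 100 <= 2 is 2
New iterations = 100 / 2 = 50

50


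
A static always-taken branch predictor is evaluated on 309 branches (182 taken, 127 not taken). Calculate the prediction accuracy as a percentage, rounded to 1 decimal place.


Predictor: always-taken
Correct predictions = 182
Accuracy = 182 / 309 * 100 = 58.9%

58.9


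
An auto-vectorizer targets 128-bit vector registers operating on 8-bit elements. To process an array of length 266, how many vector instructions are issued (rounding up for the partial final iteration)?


Width = 128 / 8 = 16 elements per vector op
Iterations = ceil(266 / 16) = 17

17


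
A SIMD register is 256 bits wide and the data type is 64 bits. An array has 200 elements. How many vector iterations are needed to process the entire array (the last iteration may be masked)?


Width = 256 / 64 = 4 elements per vector op
Iterations = ceil(200 / 4) = 50

50


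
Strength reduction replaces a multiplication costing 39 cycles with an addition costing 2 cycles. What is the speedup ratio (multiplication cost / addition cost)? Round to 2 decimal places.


Ratio = mult_cost / add_cost = 39 / 2 = 19.5

19.5


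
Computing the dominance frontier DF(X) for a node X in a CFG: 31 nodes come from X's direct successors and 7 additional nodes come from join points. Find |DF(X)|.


DF(X) = direct successor contributions + join point contributions
= 31 + 7 = 38

38


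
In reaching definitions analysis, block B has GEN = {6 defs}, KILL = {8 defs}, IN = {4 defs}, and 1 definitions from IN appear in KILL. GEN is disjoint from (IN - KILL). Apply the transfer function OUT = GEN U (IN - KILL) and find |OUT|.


IN - KILL: 4 - 1 = 3 surviving definitions
OUT = GEN + surviving = 6 + 3 = 9

9


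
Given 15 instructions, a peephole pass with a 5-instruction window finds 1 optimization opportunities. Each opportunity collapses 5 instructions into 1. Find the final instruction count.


Each match removes 4 instructions.
Total removed = 1 * 4 = 4
Remaining = 15 - 4 = 11

11


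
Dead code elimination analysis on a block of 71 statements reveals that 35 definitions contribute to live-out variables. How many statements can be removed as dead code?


Dead code = total statements - live definitions
= 71 - 35 = 36

36


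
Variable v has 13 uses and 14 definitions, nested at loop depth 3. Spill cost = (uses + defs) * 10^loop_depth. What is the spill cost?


uses + defs = 13 + 14 = 27
10^3 = 1000
Spill cost = 27 * 1000 = 27000

27000


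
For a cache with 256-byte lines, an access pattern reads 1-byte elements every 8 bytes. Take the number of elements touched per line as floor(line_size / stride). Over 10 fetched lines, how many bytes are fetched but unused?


Elements per line = floor(256 / 8) = 32
Bytes used per line = 32 * 1 = 32
Wasted per line = 256 - 32 = 224
Total wasted = 224 * 10 = 2240

2240


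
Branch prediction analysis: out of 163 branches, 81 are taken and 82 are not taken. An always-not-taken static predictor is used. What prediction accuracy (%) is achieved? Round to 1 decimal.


Predictor: always-not-taken
Correct predictions = 82
Accuracy = 82 / 163 * 100 = 50.3%

50.3


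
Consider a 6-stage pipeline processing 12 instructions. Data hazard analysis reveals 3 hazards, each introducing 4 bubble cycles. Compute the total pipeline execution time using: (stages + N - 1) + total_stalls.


Base cycles = 6 + 12 - 1 = 17
Total stalls = 3 * 4 = 12
Total = 17 + 12 = 29

29


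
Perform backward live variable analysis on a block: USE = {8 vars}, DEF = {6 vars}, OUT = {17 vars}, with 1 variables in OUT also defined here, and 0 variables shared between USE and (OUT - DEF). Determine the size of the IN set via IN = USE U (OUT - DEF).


OUT - DEF: 17 - 1 = 16
|IN| = |USE| + |OUT - DEF| - |USE ∩ (OUT - DEF)| = 8 + 16 - 0 = 24

24


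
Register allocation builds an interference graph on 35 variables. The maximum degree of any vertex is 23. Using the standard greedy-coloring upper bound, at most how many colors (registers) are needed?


Greedy coloring never needs more than (max_degree + 1) colors: when coloring a vertex, at most max_degree neighbors are already colored.
Upper bound = 23 + 1 = 24

24


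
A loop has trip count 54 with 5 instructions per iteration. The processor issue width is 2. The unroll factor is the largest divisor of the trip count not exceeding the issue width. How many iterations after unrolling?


Largest divisor of 54 <= 2 is 2
New iterations = 54 / 2 = 27

27


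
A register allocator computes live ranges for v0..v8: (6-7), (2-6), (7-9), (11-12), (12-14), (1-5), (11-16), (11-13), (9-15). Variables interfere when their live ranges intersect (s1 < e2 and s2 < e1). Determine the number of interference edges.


Check all pairs for overlapping intervals.
Two intervals (s1,e1) and (s2,e2) overlap if s1 < e2 and s2 < e1.
v0 (6-7) vs v1..v8: overlaps none -> 0
v1 (2-6) vs v2..v8: overlaps v5 -> 1
v2 (7-9) vs v3..v8: overlaps none -> 0
v3 (11-12) vs v4..v8: overlaps v6, v7, v8 -> 3
v4 (12-14) vs v5..v8: overlaps v6, v7, v8 -> 3
v5 (1-5) vs v6..v8: overlaps none -> 0
v6 (11-16) vs v7..v8: overlaps v7, v8 -> 2
v7 (11-13) vs v8: overlaps v8 -> 1
Total overlapping pairs = 0 + 1 + 0 + 3 + 3 + 0 + 2 + 1 = 10

10


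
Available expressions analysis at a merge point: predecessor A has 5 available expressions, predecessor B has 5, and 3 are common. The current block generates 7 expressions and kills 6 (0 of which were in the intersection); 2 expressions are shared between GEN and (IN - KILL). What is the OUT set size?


IN = intersection of predecessors = 3
IN - KILL = 3 - 0 = 3
|OUT| = |GEN| + |IN - KILL| - |GEN ∩ (IN - KILL)| = 7 + 3 - 2 = 8

8


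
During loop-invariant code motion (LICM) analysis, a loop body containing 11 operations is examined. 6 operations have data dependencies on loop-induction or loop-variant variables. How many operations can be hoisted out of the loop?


Invariant candidates = total - loop-dependent
= 11 - 6 = 5

5


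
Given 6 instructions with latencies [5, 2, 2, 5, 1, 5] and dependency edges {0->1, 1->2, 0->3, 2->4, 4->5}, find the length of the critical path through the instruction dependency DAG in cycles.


Compute longest path through dependency graph: dist(Ik) = max over predecessors of dist + latency(Ik).
dist(I0) = latency 5 = 5
dist(I1) = dist(I0) + 2 = 5 + 2 = 7
dist(I2) = dist(I1) + 2 = 7 + 2 = 9
dist(I3) = dist(I0) + 5 = 5 + 5 = 10
dist(I4) = dist(I2) + 1 = 9 + 1 = 10
dist(I5) = dist(I4) + 5 = 10 + 5 = 15
Critical path = max dist = 15

15


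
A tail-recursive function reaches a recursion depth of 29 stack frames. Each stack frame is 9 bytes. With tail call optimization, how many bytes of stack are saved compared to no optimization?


Without TCO: 29 * 9 = 261 bytes
With TCO: reuse 1 frame = 9 bytes
Savings = 261 - 9 = 252

252


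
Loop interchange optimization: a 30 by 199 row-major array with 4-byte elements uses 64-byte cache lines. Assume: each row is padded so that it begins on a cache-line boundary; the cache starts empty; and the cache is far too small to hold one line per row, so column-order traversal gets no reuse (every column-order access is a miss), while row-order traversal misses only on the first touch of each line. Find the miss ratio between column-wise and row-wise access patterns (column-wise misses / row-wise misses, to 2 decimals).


Each row occupies 199 * 4 = 796 bytes and starts on a line boundary, so it spans ceil(796 / 64) = 13 cache lines.
Row-major traversal misses (one per line touched): 30 * ceil(199 * 4 / 64) = 390
Column-major traversal misses (no reuse, every access misses): 30 * 199 = 5970
Ratio = 5970 / 390 = 15.31

15.31


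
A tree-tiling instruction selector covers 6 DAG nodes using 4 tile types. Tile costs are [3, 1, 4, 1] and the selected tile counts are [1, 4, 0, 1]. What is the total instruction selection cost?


Total cost = sum(count_i * cost_i)
= 1*3 + 4*1 + 0*4 + 1*1
= 8

8


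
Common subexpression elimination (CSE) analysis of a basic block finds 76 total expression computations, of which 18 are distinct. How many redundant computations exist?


CSE count = total expressions - unique expressions
= 76 - 18 = 58

58


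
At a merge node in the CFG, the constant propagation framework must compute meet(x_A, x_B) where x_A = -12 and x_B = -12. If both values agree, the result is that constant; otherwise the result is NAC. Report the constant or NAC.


Meet operation: if both paths give the same constant, result is that constant; if they differ, result is NAC (not-a-constant).
Path A: -12, Path B: -12 -> equal
Result: constant -> -12

-12


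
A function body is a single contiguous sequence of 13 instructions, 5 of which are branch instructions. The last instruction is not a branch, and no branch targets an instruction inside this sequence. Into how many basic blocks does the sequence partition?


With no in-sequence branch targets, the leaders are the first instruction plus the instruction after each branch.
Number of basic blocks = branches + 1
= 5 + 1 = 6

6


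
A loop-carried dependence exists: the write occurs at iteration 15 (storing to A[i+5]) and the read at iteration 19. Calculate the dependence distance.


Distance = read iteration - write iteration
= 19 - 15 = 4

4


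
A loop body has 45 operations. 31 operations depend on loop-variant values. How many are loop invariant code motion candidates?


Invariant candidates = total - loop-dependent
= 45 - 31 = 14

14


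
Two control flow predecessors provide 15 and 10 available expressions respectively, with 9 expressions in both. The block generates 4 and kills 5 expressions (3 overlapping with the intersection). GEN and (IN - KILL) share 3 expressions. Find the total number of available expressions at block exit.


IN = intersection of predecessors = 9
IN - KILL = 9 - 3 = 6
|OUT| = |GEN| + |IN - KILL| - |GEN ∩ (IN - KILL)| = 4 + 6 - 3 = 7

7
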